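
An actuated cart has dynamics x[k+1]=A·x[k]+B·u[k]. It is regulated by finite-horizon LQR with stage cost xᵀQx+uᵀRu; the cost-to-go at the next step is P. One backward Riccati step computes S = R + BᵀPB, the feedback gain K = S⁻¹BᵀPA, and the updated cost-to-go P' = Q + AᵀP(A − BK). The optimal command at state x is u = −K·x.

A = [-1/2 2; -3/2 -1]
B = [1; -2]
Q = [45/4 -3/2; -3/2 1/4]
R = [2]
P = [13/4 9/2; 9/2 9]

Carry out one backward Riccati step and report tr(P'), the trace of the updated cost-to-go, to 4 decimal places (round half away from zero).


20.1398

BᵀP = [-5.7500 -13.5000]
S = R + BᵀPB = [2] + [21.2500] = [23.2500]
BᵀPA = [23.1250 2.0000]
K = S⁻¹·BᵀPA = [0.9946 0.0860]
A−BK = [-1.4946 1.9140; 0.4892 -0.8280]
AᵀP(A−BK) = [4.8118 -2.9892; -2.9892 3.8280]
P' = Q + AᵀP(A−BK) = [16.0618 -4.4892; -4.4892 4.0780]
tr(P') = 20.1398


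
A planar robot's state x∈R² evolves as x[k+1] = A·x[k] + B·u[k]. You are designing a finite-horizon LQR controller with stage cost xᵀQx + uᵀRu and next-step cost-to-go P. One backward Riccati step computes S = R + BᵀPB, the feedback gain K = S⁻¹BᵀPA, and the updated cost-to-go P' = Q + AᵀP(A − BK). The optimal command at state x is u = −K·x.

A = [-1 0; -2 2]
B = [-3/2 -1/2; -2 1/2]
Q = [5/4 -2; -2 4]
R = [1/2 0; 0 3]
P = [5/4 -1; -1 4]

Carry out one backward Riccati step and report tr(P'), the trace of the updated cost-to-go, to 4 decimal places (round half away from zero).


BᵀP = [0.1250 -6.5000; -1.1250 2.5000]
S = R + BᵀPB = [1/2 0; 0 3] + [12.8125 -3.3125; -3.3125 1.8125] = [13.3125 -3.3125; -3.3125 4.8125]
BᵀPA = [12.8750 -13.0000; -3.8750 5.0000]
K = S⁻¹·BᵀPA = [0.9253 -0.8664; -0.1683 0.4426]
A−BK = [0.3037 -1.0783; -0.0653 0.0459]
AᵀP(A−BK) = [0.6851 -1.1301; -1.1301 2.5238]
P' = Q + AᵀP(A−BK) = [1.9351 -3.1301; -3.1301 6.5238]
tr(P') = 8.4589

8.4589


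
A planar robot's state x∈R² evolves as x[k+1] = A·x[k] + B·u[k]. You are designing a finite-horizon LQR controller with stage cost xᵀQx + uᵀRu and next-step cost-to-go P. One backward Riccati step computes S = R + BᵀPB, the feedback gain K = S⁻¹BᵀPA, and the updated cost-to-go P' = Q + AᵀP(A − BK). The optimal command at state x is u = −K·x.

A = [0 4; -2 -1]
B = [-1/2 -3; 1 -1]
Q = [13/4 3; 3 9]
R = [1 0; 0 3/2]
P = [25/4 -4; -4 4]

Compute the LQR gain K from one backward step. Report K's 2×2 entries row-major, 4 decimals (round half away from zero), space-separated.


-1.2751 -1.6770 0.0955 -1.0918

BᵀP = [-7.1250 6.0000; -14.7500 8.0000]
S = R + BᵀPB = [1 0; 0 3/2] + [9.5625 15.3750; 15.3750 36.2500] = [10.5625 15.3750; 15.3750 37.7500]
BᵀPA = [-12.0000 -34.5000; -16.0000 -67.0000]
K = S⁻¹·BᵀPA = [-1.2751 -1.6770; 0.0955 -1.0918]
A−BK = [-0.3511 -0.1140; -0.6295 -0.4148]
AᵀP(A−BK) = [2.2268 2.4069; 2.4069 4.9917]
P' = Q + AᵀP(A−BK) = [5.4768 5.4069; 5.4069 13.9917]
tr(P') = 19.4685


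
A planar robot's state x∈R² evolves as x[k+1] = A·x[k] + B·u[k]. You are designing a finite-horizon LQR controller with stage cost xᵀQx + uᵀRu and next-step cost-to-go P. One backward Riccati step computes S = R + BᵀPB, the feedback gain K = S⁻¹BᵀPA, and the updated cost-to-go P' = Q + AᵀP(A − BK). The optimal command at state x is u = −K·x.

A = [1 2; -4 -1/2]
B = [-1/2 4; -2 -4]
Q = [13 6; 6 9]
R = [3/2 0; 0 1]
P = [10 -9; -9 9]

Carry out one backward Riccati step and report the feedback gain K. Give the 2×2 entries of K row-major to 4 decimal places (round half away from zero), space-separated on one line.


BᵀP = [13.0000 -13.5000; 76.0000 -72.0000]
S = R + BᵀPB = [3/2 0; 0 1] + [20.5000 106.0000; 106.0000 592.0000] = [22.0000 106.0000; 106.0000 593.0000]
BᵀPA = [67.0000 32.7500; 364.0000 188.0000]
K = S⁻¹·BᵀPA = [0.6337 -0.2802; 0.5006 0.3671]
A−BK = [-0.6854 0.3914; -0.7304 0.4080]
AᵀP(A−BK) = [1.3409 -0.3576; -0.3576 0.4083]
P' = Q + AᵀP(A−BK) = [14.3409 5.6424; 5.6424 9.4083]
tr(P') = 23.7491

0.6337 -0.2802 0.5006 0.3671


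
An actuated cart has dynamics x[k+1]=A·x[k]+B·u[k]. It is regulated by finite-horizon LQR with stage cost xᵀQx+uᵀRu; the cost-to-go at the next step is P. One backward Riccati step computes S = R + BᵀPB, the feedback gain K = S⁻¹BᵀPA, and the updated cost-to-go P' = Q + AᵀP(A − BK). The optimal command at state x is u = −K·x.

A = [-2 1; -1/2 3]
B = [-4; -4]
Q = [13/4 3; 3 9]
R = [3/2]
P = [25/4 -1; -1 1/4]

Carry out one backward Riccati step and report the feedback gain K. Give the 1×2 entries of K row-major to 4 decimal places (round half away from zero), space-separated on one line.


BᵀP = [-21.0000 3.0000]
S = R + BᵀPB = [3/2] + [72.0000] = [73.5000]
BᵀPA = [40.5000 -12.0000]
K = S⁻¹·BᵀPA = [0.5510 -0.1633]
A−BK = [0.2041 0.3469; 1.7041 2.3469]
AᵀP(A−BK) = [0.7462 0.2372; 0.2372 0.5408]
P' = Q + AᵀP(A−BK) = [3.9962 3.2372; 3.2372 9.5408]
tr(P') = 13.5370

0.5510 -0.1633


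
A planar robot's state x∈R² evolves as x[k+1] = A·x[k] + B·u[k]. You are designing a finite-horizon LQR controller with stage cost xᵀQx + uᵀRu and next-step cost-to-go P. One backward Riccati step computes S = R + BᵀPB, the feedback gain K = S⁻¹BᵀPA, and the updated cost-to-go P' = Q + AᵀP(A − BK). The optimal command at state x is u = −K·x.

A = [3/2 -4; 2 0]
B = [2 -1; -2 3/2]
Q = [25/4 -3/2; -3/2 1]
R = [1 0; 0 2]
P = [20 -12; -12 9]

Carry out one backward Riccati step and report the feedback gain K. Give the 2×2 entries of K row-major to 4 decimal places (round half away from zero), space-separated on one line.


0.3288 -1.3525 0.4570 -0.2527

BᵀP = [64.0000 -42.0000; -38.0000 25.5000]
S = R + BᵀPB = [1 0; 0 2] + [212.0000 -127.0000; -127.0000 76.2500] = [213.0000 -127.0000; -127.0000 78.2500]
BᵀPA = [12.0000 -256.0000; -6.0000 152.0000]
K = S⁻¹·BᵀPA = [0.3288 -1.3525; 0.4570 -0.2527]
A−BK = [1.2993 -1.5476; 1.9721 -2.3261]
AᵀP(A−BK) = [7.7961 -9.2856; -9.2856 12.1579]
P' = Q + AᵀP(A−BK) = [14.0461 -10.7856; -10.7856 13.1579]
tr(P') = 27.2040


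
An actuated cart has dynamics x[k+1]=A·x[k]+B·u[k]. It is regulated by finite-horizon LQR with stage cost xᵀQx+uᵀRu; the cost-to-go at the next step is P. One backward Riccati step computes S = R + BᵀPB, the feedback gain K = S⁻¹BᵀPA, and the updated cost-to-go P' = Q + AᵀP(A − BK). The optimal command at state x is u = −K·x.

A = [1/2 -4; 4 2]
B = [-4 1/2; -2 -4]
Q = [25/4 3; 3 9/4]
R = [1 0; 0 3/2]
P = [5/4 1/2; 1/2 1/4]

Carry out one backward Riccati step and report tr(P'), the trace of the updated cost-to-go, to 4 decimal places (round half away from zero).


9.8633

BᵀP = [-6.0000 -2.5000; -1.3750 -0.7500]
S = R + BᵀPB = [1 0; 0 3/2] + [29.0000 7.0000; 7.0000 2.3125] = [30.0000 7.0000; 7.0000 3.8125]
BᵀPA = [-13.0000 19.0000; -3.6875 4.0000]
K = S⁻¹·BᵀPA = [-0.3633 0.6797; -0.3002 -0.1989]
A−BK = [-0.8031 -1.1816; 2.0727 2.5641]
AᵀP(A−BK) = [0.4828 0.1033; 0.1033 0.8805]
P' = Q + AᵀP(A−BK) = [6.7328 3.1033; 3.1033 3.1305]
tr(P') = 9.8633


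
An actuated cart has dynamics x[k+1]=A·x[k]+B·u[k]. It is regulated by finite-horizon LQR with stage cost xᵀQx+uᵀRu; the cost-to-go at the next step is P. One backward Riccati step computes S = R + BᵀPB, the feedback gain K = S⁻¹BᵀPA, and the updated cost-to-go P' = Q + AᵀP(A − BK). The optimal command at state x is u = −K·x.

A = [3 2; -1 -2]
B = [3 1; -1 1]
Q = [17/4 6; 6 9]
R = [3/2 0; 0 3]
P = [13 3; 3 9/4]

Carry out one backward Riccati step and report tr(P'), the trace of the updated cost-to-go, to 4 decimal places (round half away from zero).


17.1139

BᵀP = [36.0000 6.7500; 16.0000 5.2500]
S = R + BᵀPB = [3/2 0; 0 3] + [101.2500 42.7500; 42.7500 21.2500] = [102.7500 42.7500; 42.7500 24.2500]
BᵀPA = [101.2500 58.5000; 42.7500 21.5000]
K = S⁻¹·BᵀPA = [0.9452 0.7521; 0.0966 -0.4393]
A−BK = [0.0678 0.1829; -0.1513 -0.8086]
AᵀP(A−BK) = [1.4178 1.1282; 1.1282 2.4461]
P' = Q + AᵀP(A−BK) = [5.6678 7.1282; 7.1282 11.4461]
tr(P') = 17.1139


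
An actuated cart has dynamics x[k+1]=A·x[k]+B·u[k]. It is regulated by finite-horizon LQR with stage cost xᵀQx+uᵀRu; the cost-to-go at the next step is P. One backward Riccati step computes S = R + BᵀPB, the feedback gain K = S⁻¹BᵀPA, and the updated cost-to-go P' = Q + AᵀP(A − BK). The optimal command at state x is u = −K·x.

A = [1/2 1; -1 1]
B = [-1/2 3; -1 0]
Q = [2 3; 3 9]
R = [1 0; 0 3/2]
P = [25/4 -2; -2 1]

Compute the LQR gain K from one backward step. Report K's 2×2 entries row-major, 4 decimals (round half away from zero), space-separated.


BᵀP = [-1.1250 0.0000; 18.7500 -6.0000]
S = R + BᵀPB = [1 0; 0 3/2] + [0.5625 -3.3750; -3.3750 56.2500] = [1.5625 -3.3750; -3.3750 57.7500]
BᵀPA = [-0.5625 -1.1250; 15.3750 12.7500]
K = S⁻¹·BᵀPA = [0.2461 -0.2782; 0.2806 0.2045]
A−BK = [-0.2188 0.2473; -0.7539 0.7218]
AᵀP(A−BK) = [0.3864 -0.1760; -0.1760 0.3294]
P' = Q + AᵀP(A−BK) = [2.3864 2.8240; 2.8240 9.3294]
tr(P') = 11.7158

0.2461 -0.2782 0.2806 0.2045


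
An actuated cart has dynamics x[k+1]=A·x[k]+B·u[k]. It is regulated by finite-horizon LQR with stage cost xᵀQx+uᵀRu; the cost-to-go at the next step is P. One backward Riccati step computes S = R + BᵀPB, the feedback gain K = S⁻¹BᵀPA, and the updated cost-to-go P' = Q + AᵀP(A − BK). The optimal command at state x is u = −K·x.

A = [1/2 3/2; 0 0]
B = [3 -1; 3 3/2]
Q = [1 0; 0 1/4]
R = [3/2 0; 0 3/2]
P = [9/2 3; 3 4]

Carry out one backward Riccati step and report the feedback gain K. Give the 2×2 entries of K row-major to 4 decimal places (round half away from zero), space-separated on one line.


0.0949 0.2848 -0.1424 -0.4272

BᵀP = [22.5000 21.0000; 0.0000 3.0000]
S = R + BᵀPB = [3/2 0; 0 3/2] + [130.5000 9.0000; 9.0000 4.5000] = [132.0000 9.0000; 9.0000 6.0000]
BᵀPA = [11.2500 33.7500; 0.0000 0.0000]
K = S⁻¹·BᵀPA = [0.0949 0.2848; -0.1424 -0.4272]
A−BK = [0.0728 0.2184; -0.0712 -0.2136]
AᵀP(A−BK) = [0.0570 0.1709; 0.1709 0.5127]
P' = Q + AᵀP(A−BK) = [1.0570 0.1709; 0.1709 0.7627]
tr(P') = 1.8196


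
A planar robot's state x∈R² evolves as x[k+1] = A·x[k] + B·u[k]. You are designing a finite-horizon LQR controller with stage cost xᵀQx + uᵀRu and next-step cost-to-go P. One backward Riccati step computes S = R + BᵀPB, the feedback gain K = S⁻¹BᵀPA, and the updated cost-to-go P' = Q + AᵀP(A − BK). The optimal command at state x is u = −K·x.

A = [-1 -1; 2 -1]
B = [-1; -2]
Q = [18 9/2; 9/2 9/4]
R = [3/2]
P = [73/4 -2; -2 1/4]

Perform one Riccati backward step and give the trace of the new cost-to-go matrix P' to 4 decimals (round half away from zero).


BᵀP = [-14.2500 1.5000]
S = R + BᵀPB = [3/2] + [11.2500] = [12.7500]
BᵀPA = [17.2500 12.7500]
K = S⁻¹·BᵀPA = [1.3529 1.0000]
A−BK = [0.3529 0.0000; 4.7059 1.0000]
AᵀP(A−BK) = [3.9118 2.5000; 2.5000 1.7500]
P' = Q + AᵀP(A−BK) = [21.9118 7.0000; 7.0000 4.0000]
tr(P') = 25.9118

25.9118


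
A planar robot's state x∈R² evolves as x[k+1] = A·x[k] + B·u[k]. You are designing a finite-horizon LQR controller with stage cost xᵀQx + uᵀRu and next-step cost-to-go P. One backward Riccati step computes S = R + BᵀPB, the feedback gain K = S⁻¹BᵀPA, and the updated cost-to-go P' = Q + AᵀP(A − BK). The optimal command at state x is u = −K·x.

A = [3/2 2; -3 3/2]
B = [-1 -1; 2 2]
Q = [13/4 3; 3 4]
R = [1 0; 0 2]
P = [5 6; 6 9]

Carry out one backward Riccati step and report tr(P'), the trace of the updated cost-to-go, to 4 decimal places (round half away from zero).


26.9811

BᵀP = [7.0000 12.0000; 7.0000 12.0000]
S = R + BᵀPB = [1 0; 0 2] + [17.0000 17.0000; 17.0000 17.0000] = [18.0000 17.0000; 17.0000 19.0000]
BᵀPA = [-25.5000 32.0000; -25.5000 32.0000]
K = S⁻¹·BᵀPA = [-0.9623 1.2075; -0.4811 0.6038]
A−BK = [0.0566 3.8113; -0.1132 -2.1226]
AᵀP(A−BK) = [1.4434 -1.8113; -1.8113 18.2877]
P' = Q + AᵀP(A−BK) = [4.6934 1.1887; 1.1887 22.2877]
tr(P') = 26.9811


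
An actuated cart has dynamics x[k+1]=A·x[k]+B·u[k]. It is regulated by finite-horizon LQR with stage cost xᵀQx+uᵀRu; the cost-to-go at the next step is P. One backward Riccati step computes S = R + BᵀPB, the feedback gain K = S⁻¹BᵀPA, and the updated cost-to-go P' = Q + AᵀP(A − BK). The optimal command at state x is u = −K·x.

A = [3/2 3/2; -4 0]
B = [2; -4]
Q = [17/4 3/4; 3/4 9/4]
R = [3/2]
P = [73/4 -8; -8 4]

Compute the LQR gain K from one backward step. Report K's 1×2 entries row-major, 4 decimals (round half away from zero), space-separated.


0.8659 0.3856

BᵀP = [68.5000 -32.0000]
S = R + BᵀPB = [3/2] + [265.0000] = [266.5000]
BᵀPA = [230.7500 102.7500]
K = S⁻¹·BᵀPA = [0.8659 0.3856]
A−BK = [-0.2317 0.7289; -0.5366 1.5422]
AᵀP(A−BK) = [1.2668 0.0960; 0.0960 1.4469]
P' = Q + AᵀP(A−BK) = [5.5168 0.8460; 0.8460 3.6969]
tr(P') = 9.2136


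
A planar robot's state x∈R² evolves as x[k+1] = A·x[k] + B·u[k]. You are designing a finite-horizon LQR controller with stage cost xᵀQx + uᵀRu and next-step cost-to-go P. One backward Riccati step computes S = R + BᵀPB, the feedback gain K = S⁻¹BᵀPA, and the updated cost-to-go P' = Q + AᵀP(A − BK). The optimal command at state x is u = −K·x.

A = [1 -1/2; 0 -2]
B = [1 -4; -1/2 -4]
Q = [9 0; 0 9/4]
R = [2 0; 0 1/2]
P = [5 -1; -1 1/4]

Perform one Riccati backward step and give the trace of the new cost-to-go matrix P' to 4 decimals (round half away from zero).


11.5227

BᵀP = [5.5000 -1.1250; -16.0000 3.0000]
S = R + BᵀPB = [2 0; 0 1/2] + [6.0625 -17.5000; -17.5000 52.0000] = [8.0625 -17.5000; -17.5000 52.5000]
BᵀPA = [5.5000 -0.5000; -16.0000 2.0000]
K = S⁻¹·BᵀPA = [0.0748 0.0748; -0.2798 0.0630]
A−BK = [-0.1941 -0.3227; -1.0820 -1.7105]
AᵀP(A−BK) = [0.1113 0.0971; 0.0971 0.1613]
P' = Q + AᵀP(A−BK) = [9.1113 0.0971; 0.0971 2.4113]
tr(P') = 11.5227


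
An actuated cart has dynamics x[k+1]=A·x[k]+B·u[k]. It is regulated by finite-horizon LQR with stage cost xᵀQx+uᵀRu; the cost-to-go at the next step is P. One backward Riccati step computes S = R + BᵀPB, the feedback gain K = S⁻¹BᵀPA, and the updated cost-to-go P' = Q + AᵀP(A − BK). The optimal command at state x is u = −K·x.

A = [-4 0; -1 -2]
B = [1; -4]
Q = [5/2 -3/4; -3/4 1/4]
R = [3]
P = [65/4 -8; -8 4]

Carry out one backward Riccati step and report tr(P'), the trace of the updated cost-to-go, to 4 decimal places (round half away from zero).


BᵀP = [48.2500 -24.0000]
S = R + BᵀPB = [3] + [144.2500] = [147.2500]
BᵀPA = [-169.0000 48.0000]
K = S⁻¹·BᵀPA = [-1.1477 0.3260]
A−BK = [-2.8523 -0.3260; -5.5908 -0.6961]
AᵀP(A−BK) = [6.0374 -0.9100; -0.9100 0.3531]
P' = Q + AᵀP(A−BK) = [8.5374 -1.6600; -1.6600 0.6031]
tr(P') = 9.1405

9.1405


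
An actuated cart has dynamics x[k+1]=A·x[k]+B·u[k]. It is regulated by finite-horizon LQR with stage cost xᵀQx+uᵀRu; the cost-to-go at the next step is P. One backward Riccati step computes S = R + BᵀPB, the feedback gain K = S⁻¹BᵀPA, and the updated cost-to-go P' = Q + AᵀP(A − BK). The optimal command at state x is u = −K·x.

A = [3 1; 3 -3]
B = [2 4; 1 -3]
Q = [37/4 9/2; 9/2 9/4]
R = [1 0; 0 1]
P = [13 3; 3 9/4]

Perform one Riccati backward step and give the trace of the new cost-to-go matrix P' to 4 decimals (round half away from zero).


BᵀP = [29.0000 8.2500; 43.0000 5.2500]
S = R + BᵀPB = [1 0; 0 1] + [66.2500 91.2500; 91.2500 156.2500] = [67.2500 91.2500; 91.2500 157.2500]
BᵀPA = [111.7500 4.2500; 144.7500 27.2500]
K = S⁻¹·BᵀPA = [1.9410 -0.8087; -0.2058 0.6425]
A−BK = [-0.0587 0.0471; 0.4416 -0.2637]
AᵀP(A−BK) = [4.1378 -1.8909; -1.8909 1.1776]
P' = Q + AᵀP(A−BK) = [13.3878 2.6091; 2.6091 3.4276]
tr(P') = 16.8153

16.8153


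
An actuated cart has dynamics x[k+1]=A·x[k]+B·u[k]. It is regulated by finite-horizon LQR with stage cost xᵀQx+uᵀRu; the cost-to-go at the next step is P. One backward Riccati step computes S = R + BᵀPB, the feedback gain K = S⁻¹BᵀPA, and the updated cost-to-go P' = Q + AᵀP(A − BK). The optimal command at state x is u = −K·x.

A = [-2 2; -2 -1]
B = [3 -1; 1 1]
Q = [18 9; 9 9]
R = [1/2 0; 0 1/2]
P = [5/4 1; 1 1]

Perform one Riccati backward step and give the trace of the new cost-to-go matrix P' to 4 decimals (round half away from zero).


BᵀP = [4.7500 4.0000; -0.2500 0.0000]
S = R + BᵀPB = [1/2 0; 0 1/2] + [18.2500 -0.7500; -0.7500 0.2500] = [18.7500 -0.7500; -0.7500 0.7500]
BᵀPA = [-17.5000 5.5000; 0.5000 -0.5000]
K = S⁻¹·BᵀPA = [-0.9444 0.2778; -0.2778 -0.3889]
A−BK = [0.5556 0.7778; -0.7778 -0.8889]
AᵀP(A−BK) = [0.6111 0.0556; 0.0556 0.2778]
P' = Q + AᵀP(A−BK) = [18.6111 9.0556; 9.0556 9.2778]
tr(P') = 27.8889

27.8889


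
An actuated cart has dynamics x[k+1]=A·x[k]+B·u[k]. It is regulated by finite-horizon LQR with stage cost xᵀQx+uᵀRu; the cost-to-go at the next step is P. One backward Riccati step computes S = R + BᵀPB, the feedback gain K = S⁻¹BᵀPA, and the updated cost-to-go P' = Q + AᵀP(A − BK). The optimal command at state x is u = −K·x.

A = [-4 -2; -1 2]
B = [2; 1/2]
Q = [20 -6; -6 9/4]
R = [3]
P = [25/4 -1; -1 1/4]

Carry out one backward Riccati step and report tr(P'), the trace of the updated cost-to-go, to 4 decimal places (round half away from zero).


BᵀP = [12.0000 -1.8750]
S = R + BᵀPB = [3] + [23.0625] = [26.0625]
BᵀPA = [-46.1250 -27.7500]
K = S⁻¹·BᵀPA = [-1.7698 -1.0647]
A−BK = [-0.4604 0.1295; -0.1151 2.5324]
AᵀP(A−BK) = [10.6187 6.3885; 6.3885 4.4532]
P' = Q + AᵀP(A−BK) = [30.6187 0.3885; 0.3885 6.7032]
tr(P') = 37.3219

37.3219


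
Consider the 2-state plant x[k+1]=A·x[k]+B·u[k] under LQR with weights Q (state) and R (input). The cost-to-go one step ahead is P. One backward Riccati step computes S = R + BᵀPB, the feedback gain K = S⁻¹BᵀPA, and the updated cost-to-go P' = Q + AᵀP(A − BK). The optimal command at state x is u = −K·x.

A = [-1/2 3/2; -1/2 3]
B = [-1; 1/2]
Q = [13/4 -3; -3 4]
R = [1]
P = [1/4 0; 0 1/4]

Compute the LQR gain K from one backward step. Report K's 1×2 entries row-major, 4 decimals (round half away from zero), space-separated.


BᵀP = [-0.2500 0.1250]
S = R + BᵀPB = [1] + [0.3125] = [1.3125]
BᵀPA = [0.0625 0.0000]
K = S⁻¹·BᵀPA = [0.0476 0.0000]
A−BK = [-0.4524 1.5000; -0.5238 3.0000]
AᵀP(A−BK) = [0.1220 -0.5625; -0.5625 2.8125]
P' = Q + AᵀP(A−BK) = [3.3720 -3.5625; -3.5625 6.8125]
tr(P') = 10.1845

0.0476 0.0000


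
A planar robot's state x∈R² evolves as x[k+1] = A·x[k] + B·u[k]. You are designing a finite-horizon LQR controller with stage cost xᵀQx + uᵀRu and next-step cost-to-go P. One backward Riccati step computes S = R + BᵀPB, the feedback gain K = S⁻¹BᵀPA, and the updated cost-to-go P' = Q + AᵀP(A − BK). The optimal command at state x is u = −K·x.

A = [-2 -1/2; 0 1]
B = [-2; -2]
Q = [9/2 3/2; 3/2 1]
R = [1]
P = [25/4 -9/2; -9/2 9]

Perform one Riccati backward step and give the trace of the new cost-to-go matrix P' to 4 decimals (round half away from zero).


BᵀP = [-3.5000 -9.0000]
S = R + BᵀPB = [1] + [25.0000] = [26.0000]
BᵀPA = [7.0000 -7.2500]
K = S⁻¹·BᵀPA = [0.2692 -0.2788]
A−BK = [-1.4615 -1.0577; 0.5385 0.4423]
AᵀP(A−BK) = [23.1154 17.2019; 17.2019 13.0409]
P' = Q + AᵀP(A−BK) = [27.6154 18.7019; 18.7019 14.0409]
tr(P') = 41.6563

41.6563


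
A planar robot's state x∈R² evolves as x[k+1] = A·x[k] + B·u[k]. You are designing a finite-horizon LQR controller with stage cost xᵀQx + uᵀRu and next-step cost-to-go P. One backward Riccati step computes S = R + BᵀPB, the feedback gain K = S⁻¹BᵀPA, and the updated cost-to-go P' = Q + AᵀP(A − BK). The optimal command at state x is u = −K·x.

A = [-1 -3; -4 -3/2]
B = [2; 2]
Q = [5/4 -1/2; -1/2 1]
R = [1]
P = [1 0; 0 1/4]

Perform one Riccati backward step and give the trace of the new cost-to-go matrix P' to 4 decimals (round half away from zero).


BᵀP = [2.0000 0.5000]
S = R + BᵀPB = [1] + [5.0000] = [6.0000]
BᵀPA = [-4.0000 -6.7500]
K = S⁻¹·BᵀPA = [-0.6667 -1.1250]
A−BK = [0.3333 -0.7500; -2.6667 0.7500]
AᵀP(A−BK) = [2.3333 0.0000; 0.0000 1.9688]
P' = Q + AᵀP(A−BK) = [3.5833 -0.5000; -0.5000 2.9688]
tr(P') = 6.5521

6.5521


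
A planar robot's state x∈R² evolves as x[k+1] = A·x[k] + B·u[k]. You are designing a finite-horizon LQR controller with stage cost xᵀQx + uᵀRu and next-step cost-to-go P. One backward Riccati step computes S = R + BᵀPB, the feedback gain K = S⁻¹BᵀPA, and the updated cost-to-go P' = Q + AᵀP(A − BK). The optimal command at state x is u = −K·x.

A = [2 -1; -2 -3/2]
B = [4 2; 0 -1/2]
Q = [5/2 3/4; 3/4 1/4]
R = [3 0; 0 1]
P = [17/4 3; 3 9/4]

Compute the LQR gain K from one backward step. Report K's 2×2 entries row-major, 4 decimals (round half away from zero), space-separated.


0.0614 -0.3607 0.2015 -0.3353

BᵀP = [17.0000 12.0000; 7.0000 4.8750]
S = R + BᵀPB = [3 0; 0 1] + [68.0000 28.0000; 28.0000 11.5625] = [71.0000 28.0000; 28.0000 12.5625]
BᵀPA = [10.0000 -35.0000; 4.2500 -14.3125]
K = S⁻¹·BᵀPA = [0.0614 -0.3607; 0.2015 -0.3353]
A−BK = [1.3515 1.1135; -1.8992 -1.6676]
AᵀP(A−BK) = [0.5298 0.2823; 0.2823 0.8881]
P' = Q + AᵀP(A−BK) = [3.0298 1.0323; 1.0323 1.1381]
tr(P') = 4.1679


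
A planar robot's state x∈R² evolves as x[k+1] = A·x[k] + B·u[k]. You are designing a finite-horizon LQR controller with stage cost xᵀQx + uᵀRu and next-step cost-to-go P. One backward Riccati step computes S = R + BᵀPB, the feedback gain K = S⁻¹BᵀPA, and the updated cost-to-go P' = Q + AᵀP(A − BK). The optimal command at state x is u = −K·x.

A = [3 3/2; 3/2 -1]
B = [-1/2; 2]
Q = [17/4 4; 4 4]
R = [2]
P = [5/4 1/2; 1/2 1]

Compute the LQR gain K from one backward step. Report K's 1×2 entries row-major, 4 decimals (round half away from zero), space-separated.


BᵀP = [0.3750 1.7500]
S = R + BᵀPB = [2] + [3.3125] = [5.3125]
BᵀPA = [3.7500 -1.1875]
K = S⁻¹·BᵀPA = [0.7059 -0.2235]
A−BK = [3.3529 1.3882; 0.0882 -0.5529]
AᵀP(A−BK) = [15.3529 4.5882; 4.5882 2.0471]
P' = Q + AᵀP(A−BK) = [19.6029 8.5882; 8.5882 6.0471]
tr(P') = 25.6500

0.7059 -0.2235


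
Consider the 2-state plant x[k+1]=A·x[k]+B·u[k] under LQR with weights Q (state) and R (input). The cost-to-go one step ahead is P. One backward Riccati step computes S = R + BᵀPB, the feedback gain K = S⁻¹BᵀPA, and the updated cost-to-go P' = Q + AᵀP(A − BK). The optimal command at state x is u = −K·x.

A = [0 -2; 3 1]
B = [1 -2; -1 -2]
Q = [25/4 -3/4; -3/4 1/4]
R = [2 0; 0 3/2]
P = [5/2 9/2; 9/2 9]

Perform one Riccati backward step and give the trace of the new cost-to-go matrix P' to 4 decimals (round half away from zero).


BᵀP = [-2.0000 -4.5000; -14.0000 -27.0000]
S = R + BᵀPB = [2 0; 0 3/2] + [2.5000 13.0000; 13.0000 82.0000] = [4.5000 13.0000; 13.0000 83.5000]
BᵀPA = [-13.5000 -0.5000; -81.0000 1.0000]
K = S⁻¹·BᵀPA = [-0.3591 -0.2648; -0.9141 0.0532]
A−BK = [-1.4692 -1.6288; 0.8126 0.8416]
AᵀP(A−BK) = [2.1058 0.7346; 0.7346 0.8144]
P' = Q + AᵀP(A−BK) = [8.3558 -0.0154; -0.0154 1.0644]
tr(P') = 9.4202

9.4202


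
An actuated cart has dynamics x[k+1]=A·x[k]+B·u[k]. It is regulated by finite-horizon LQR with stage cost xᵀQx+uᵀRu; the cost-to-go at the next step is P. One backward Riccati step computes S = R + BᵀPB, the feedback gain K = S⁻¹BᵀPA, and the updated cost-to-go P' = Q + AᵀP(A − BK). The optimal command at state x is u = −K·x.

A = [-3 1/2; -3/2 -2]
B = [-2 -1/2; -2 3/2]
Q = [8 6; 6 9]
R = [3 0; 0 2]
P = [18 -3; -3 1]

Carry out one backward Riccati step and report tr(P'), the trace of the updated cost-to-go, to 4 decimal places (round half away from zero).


24.8831

BᵀP = [-30.0000 4.0000; -13.5000 3.0000]
S = R + BᵀPB = [3 0; 0 2] + [52.0000 21.0000; 21.0000 11.2500] = [55.0000 21.0000; 21.0000 13.2500]
BᵀPA = [84.0000 -23.0000; 36.0000 -12.7500]
K = S⁻¹·BᵀPA = [1.2407 -0.1286; 0.7507 -0.7585]
A−BK = [-0.1434 -0.1364; -0.1447 -1.1195]
AᵀP(A−BK) = [6.0111 -1.6440; -1.6440 1.8721]
P' = Q + AᵀP(A−BK) = [14.0111 4.3560; 4.3560 10.8721]
tr(P') = 24.8831


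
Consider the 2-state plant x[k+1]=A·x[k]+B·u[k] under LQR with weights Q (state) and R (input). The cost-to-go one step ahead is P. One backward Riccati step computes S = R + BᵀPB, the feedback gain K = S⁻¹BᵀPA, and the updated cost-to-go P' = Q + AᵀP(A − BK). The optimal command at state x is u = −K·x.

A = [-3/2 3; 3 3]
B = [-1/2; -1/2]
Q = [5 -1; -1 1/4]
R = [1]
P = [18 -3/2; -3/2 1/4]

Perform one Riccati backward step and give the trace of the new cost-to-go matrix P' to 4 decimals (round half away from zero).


47.8247

BᵀP = [-8.2500 0.6250]
S = R + BᵀPB = [1] + [3.8125] = [4.8125]
BᵀPA = [14.2500 -22.8750]
K = S⁻¹·BᵀPA = [2.9610 -4.7532]
A−BK = [-0.0195 0.6234; 4.4805 0.6234]
AᵀP(A−BK) = [14.0552 -17.7662; -17.7662 28.5195]
P' = Q + AᵀP(A−BK) = [19.0552 -18.7662; -18.7662 28.7695]
tr(P') = 47.8247


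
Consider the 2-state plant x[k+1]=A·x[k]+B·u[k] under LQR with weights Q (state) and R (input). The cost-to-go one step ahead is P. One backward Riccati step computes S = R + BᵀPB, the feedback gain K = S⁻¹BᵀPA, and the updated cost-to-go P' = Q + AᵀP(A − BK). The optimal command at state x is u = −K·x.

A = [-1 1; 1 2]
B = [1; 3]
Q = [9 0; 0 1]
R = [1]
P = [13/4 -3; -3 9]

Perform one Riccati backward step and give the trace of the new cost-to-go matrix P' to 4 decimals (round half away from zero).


BᵀP = [-5.7500 24.0000]
S = R + BᵀPB = [1] + [66.2500] = [67.2500]
BᵀPA = [29.7500 42.2500]
K = S⁻¹·BᵀPA = [0.4424 0.6283]
A−BK = [-1.4424 0.3717; -0.3271 0.1152]
AᵀP(A−BK) = [5.0892 -0.9405; -0.9405 0.7063]
P' = Q + AᵀP(A−BK) = [14.0892 -0.9405; -0.9405 1.7063]
tr(P') = 15.7955

15.7955


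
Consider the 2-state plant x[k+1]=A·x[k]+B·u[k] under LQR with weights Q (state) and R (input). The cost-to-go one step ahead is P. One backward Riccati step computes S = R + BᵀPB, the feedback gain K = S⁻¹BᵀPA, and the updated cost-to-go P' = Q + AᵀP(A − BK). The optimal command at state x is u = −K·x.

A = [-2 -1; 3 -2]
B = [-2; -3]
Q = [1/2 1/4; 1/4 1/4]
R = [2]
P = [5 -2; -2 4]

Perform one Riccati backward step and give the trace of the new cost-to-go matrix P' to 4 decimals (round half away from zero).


74.4559

BᵀP = [-4.0000 -8.0000]
S = R + BᵀPB = [2] + [32.0000] = [34.0000]
BᵀPA = [-16.0000 20.0000]
K = S⁻¹·BᵀPA = [-0.4706 0.5882]
A−BK = [-2.9412 0.1765; 1.5882 -0.2353]
AᵀP(A−BK) = [72.4706 -6.5882; -6.5882 1.2353]
P' = Q + AᵀP(A−BK) = [72.9706 -6.3382; -6.3382 1.4853]
tr(P') = 74.4559


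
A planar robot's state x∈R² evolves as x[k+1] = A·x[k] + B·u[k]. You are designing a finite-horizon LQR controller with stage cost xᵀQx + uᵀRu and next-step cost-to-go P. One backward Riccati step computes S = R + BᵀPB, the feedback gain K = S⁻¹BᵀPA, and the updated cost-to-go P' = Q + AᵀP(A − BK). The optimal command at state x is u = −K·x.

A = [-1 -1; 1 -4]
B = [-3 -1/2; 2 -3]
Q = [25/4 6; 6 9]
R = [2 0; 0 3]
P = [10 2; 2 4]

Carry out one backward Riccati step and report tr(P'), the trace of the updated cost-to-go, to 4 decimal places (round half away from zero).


BᵀP = [-26.0000 2.0000; -11.0000 -13.0000]
S = R + BᵀPB = [2 0; 0 3] + [82.0000 7.0000; 7.0000 44.5000] = [84.0000 7.0000; 7.0000 47.5000]
BᵀPA = [28.0000 18.0000; -2.0000 63.0000]
K = S⁻¹·BᵀPA = [0.3410 0.1050; -0.0924 1.3108]
A−BK = [-0.0231 -0.0294; 0.0409 -0.2776]
AᵀP(A−BK) = [0.2664 -0.3197; -0.3197 5.5265]
P' = Q + AᵀP(A−BK) = [6.5164 5.6803; 5.6803 14.5265]
tr(P') = 21.0429

21.0429


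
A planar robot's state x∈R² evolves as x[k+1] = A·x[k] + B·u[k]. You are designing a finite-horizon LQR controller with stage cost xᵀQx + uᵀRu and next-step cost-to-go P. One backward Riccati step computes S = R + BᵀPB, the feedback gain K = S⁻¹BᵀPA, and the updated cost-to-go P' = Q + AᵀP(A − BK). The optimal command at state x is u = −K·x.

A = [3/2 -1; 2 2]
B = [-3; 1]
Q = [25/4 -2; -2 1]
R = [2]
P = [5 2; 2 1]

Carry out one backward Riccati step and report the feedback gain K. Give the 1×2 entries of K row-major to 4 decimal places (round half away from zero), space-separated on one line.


BᵀP = [-13.0000 -5.0000]
S = R + BᵀPB = [2] + [34.0000] = [36.0000]
BᵀPA = [-29.5000 3.0000]
K = S⁻¹·BᵀPA = [-0.8194 0.0833]
A−BK = [-0.9583 -0.7500; 2.8194 1.9167]
AᵀP(A−BK) = [3.0764 0.9583; 0.9583 0.7500]
P' = Q + AᵀP(A−BK) = [9.3264 -1.0417; -1.0417 1.7500]
tr(P') = 11.0764

-0.8194 0.0833


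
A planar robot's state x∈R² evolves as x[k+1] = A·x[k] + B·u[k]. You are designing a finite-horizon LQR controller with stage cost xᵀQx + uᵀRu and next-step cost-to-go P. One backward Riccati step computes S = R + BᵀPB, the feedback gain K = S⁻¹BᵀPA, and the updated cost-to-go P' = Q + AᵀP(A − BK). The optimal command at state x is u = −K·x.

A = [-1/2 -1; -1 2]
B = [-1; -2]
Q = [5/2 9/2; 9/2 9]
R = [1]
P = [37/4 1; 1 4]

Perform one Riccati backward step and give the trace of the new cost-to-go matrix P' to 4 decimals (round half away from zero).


31.4855

BᵀP = [-11.2500 -9.0000]
S = R + BᵀPB = [1] + [29.2500] = [30.2500]
BᵀPA = [14.6250 -6.7500]
K = S⁻¹·BᵀPA = [0.4835 -0.2231]
A−BK = [-0.0165 -1.2231; -0.0331 1.5537]
AᵀP(A−BK) = [0.2417 -0.1116; -0.1116 19.7438]
P' = Q + AᵀP(A−BK) = [2.7417 4.3884; 4.3884 28.7438]
tr(P') = 31.4855


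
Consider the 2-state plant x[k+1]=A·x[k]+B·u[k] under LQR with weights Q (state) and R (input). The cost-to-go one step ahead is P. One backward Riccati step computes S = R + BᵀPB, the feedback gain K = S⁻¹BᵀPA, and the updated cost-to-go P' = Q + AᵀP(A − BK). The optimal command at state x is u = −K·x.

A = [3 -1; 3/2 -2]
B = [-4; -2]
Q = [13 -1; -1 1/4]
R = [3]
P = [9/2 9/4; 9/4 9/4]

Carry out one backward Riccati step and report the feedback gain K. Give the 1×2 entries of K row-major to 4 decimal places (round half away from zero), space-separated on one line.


BᵀP = [-22.5000 -13.5000]
S = R + BᵀPB = [3] + [117.0000] = [120.0000]
BᵀPA = [-87.7500 49.5000]
K = S⁻¹·BᵀPA = [-0.7313 0.4125]
A−BK = [0.0750 0.6500; 0.0375 -1.1750]
AᵀP(A−BK) = [1.6453 -0.9281; -0.9281 2.0813]
P' = Q + AᵀP(A−BK) = [14.6453 -1.9281; -1.9281 2.3313]
tr(P') = 16.9766

-0.7313 0.4125


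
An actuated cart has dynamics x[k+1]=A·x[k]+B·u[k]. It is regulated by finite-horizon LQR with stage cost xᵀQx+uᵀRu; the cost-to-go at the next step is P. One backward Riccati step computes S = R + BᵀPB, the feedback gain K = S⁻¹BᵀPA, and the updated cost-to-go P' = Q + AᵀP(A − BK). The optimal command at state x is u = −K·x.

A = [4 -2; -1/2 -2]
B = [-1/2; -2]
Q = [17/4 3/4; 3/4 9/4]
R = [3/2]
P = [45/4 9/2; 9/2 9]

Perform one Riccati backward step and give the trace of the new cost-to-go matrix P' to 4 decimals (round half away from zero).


141.6369

BᵀP = [-14.6250 -20.2500]
S = R + BᵀPB = [3/2] + [47.8125] = [49.3125]
BᵀPA = [-48.3750 69.7500]
K = S⁻¹·BᵀPA = [-0.9810 1.4144]
A−BK = [3.5095 -1.2928; -2.4620 0.8289]
AᵀP(A−BK) = [116.7947 -44.0760; -44.0760 18.3422]
P' = Q + AᵀP(A−BK) = [121.0447 -43.3260; -43.3260 20.5922]
tr(P') = 141.6369


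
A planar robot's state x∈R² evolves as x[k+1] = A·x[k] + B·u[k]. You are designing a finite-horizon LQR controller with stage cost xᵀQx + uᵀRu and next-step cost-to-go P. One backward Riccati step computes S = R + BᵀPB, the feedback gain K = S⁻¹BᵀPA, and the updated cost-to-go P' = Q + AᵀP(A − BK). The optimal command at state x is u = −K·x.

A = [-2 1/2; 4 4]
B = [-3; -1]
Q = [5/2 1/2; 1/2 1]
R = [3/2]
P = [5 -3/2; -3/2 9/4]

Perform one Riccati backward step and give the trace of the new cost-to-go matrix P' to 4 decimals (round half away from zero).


82.0189

BᵀP = [-13.5000 2.2500]
S = R + BᵀPB = [3/2] + [38.2500] = [39.7500]
BᵀPA = [36.0000 2.2500]
K = S⁻¹·BᵀPA = [0.9057 0.0566]
A−BK = [0.7170 0.6698; 4.9057 4.0566]
AᵀP(A−BK) = [47.3962 37.9623; 37.9623 31.1226]
P' = Q + AᵀP(A−BK) = [49.8962 38.4623; 38.4623 32.1226]
tr(P') = 82.0189


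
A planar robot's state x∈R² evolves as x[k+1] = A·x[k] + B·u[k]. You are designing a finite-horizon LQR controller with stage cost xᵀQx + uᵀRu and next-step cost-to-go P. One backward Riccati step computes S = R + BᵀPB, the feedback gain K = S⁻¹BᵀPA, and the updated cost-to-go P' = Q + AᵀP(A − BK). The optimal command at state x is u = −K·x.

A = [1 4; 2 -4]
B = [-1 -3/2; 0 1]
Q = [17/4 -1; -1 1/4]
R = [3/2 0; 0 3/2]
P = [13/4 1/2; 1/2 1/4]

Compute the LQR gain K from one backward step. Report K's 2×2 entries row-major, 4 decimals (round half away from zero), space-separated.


-0.5140 -0.9162 -0.4134 -1.5196

BᵀP = [-3.2500 -0.5000; -4.3750 -0.5000]
S = R + BᵀPB = [3/2 0; 0 3/2] + [3.2500 4.3750; 4.3750 6.0625] = [4.7500 4.3750; 4.3750 7.5625]
BᵀPA = [-4.2500 -11.0000; -5.3750 -15.5000]
K = S⁻¹·BᵀPA = [-0.5140 -0.9162; -0.4134 -1.5196]
A−BK = [-0.1341 0.8045; 2.4134 -2.4804]
AᵀP(A−BK) = [1.8436 0.9385; 0.9385 6.3687]
P' = Q + AᵀP(A−BK) = [6.0936 -0.0615; -0.0615 6.6187]
tr(P') = 12.7123


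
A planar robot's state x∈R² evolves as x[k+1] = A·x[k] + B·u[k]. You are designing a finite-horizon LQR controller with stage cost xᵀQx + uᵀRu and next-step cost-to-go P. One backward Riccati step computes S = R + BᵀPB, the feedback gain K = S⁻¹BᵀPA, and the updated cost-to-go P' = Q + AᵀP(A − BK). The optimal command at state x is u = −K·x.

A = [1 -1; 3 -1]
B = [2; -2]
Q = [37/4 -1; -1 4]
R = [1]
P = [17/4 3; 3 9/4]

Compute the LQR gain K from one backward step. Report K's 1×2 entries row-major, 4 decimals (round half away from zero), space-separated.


BᵀP = [2.5000 1.5000]
S = R + BᵀPB = [1] + [2.0000] = [3.0000]
BᵀPA = [7.0000 -4.0000]
K = S⁻¹·BᵀPA = [2.3333 -1.3333]
A−BK = [-3.6667 1.6667; 7.6667 -3.6667]
AᵀP(A−BK) = [26.1667 -13.6667; -13.6667 7.1667]
P' = Q + AᵀP(A−BK) = [35.4167 -14.6667; -14.6667 11.1667]
tr(P') = 46.5833

2.3333 -1.3333


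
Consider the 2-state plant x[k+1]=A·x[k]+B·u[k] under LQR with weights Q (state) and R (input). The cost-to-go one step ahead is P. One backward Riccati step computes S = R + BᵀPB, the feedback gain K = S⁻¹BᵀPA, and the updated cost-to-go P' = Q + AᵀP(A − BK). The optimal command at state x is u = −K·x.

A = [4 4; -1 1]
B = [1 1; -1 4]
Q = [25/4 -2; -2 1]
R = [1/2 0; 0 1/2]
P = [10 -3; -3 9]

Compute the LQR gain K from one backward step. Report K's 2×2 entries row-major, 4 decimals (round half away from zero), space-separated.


3.2895 2.8986 0.5681 0.9690

BᵀP = [13.0000 -12.0000; -2.0000 33.0000]
S = R + BᵀPB = [1/2 0; 0 1/2] + [25.0000 -35.0000; -35.0000 130.0000] = [25.5000 -35.0000; -35.0000 130.5000]
BᵀPA = [64.0000 40.0000; -41.0000 25.0000]
K = S⁻¹·BᵀPA = [3.2895 2.8986; 0.5681 0.9690]
A−BK = [0.1424 0.1324; 0.0172 0.0227]
AᵀP(A−BK) = [5.7626 5.2183; 5.2183 4.8324]
P' = Q + AᵀP(A−BK) = [12.0126 3.2183; 3.2183 5.8324]
tr(P') = 17.8449


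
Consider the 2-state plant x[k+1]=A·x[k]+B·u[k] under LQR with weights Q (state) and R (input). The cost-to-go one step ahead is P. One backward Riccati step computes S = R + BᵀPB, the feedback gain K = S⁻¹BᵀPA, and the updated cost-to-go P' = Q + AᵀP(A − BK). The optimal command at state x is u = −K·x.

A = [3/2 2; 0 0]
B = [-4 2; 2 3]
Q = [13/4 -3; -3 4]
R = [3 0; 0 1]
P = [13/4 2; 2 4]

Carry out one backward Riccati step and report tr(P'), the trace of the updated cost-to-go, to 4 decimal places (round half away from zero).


BᵀP = [-9.0000 0.0000; 12.5000 16.0000]
S = R + BᵀPB = [3 0; 0 1] + [36.0000 -18.0000; -18.0000 73.0000] = [39.0000 -18.0000; -18.0000 74.0000]
BᵀPA = [-13.5000 -18.0000; 18.7500 25.0000]
K = S⁻¹·BᵀPA = [-0.2582 -0.3443; 0.1906 0.2541]
A−BK = [0.0861 0.1148; -0.0553 -0.0738]
AᵀP(A−BK) = [0.2536 0.3381; 0.3381 0.4508]
P' = Q + AᵀP(A−BK) = [3.5036 -2.6619; -2.6619 4.4508]
tr(P') = 7.9544

7.9544


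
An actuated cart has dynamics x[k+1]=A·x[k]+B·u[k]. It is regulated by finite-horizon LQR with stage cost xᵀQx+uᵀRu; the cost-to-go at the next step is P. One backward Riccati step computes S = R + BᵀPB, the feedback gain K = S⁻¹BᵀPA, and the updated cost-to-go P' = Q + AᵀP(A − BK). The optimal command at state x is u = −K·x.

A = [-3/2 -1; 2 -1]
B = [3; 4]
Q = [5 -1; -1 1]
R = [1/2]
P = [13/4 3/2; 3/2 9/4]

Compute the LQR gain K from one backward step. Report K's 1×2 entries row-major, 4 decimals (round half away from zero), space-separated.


0.0332 -0.2875

BᵀP = [15.7500 13.5000]
S = R + BᵀPB = [1/2] + [101.2500] = [101.7500]
BᵀPA = [3.3750 -29.2500]
K = S⁻¹·BᵀPA = [0.0332 -0.2875]
A−BK = [-1.5995 -0.1376; 1.8673 0.1499]
AᵀP(A−BK) = [7.2006 0.5952; 0.5952 0.0915]
P' = Q + AᵀP(A−BK) = [12.2006 -0.4048; -0.4048 1.0915]
tr(P') = 13.2921


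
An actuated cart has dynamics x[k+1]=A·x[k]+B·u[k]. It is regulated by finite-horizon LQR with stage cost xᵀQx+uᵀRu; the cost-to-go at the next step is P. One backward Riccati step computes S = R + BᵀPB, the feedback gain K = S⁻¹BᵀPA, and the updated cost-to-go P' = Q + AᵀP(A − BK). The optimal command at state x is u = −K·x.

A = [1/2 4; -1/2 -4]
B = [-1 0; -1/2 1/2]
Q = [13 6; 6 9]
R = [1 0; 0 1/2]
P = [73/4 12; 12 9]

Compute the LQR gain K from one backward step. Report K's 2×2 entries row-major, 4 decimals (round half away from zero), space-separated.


BᵀP = [-24.2500 -16.5000; 6.0000 4.5000]
S = R + BᵀPB = [1 0; 0 1/2] + [32.5000 -8.2500; -8.2500 2.2500] = [33.5000 -8.2500; -8.2500 2.7500]
BᵀPA = [-3.8750 -31.0000; 0.7500 6.0000]
K = S⁻¹·BᵀPA = [-0.1857 -1.4857; -0.2844 -2.2753]
A−BK = [0.3143 2.5143; -0.4506 -3.6052]
AᵀP(A−BK) = [0.3062 2.4494; 2.4494 19.5948]
P' = Q + AᵀP(A−BK) = [13.3062 8.4494; 8.4494 28.5948]
tr(P') = 41.9010

-0.1857 -1.4857 -0.2844 -2.2753


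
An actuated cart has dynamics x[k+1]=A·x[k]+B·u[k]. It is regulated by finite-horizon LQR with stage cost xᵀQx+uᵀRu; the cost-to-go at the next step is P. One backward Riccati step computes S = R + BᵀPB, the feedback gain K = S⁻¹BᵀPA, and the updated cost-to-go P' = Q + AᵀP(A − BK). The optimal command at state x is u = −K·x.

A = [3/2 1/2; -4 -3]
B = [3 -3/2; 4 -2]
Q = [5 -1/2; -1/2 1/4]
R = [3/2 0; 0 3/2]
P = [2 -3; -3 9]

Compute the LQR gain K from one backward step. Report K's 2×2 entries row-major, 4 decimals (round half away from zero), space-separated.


-1.0263 -0.7368 0.5132 0.3684

BᵀP = [-6.0000 27.0000; 3.0000 -13.5000]
S = R + BᵀPB = [3/2 0; 0 3/2] + [90.0000 -45.0000; -45.0000 22.5000] = [91.5000 -45.0000; -45.0000 24.0000]
BᵀPA = [-117.0000 -84.0000; 58.5000 42.0000]
K = S⁻¹·BᵀPA = [-1.0263 -0.7368; 0.5132 0.3684]
A−BK = [5.3487 3.2632; 1.1316 0.6842]
AᵀP(A−BK) = [34.4013 21.2368; 21.2368 13.1316]
P' = Q + AᵀP(A−BK) = [39.4013 20.7368; 20.7368 13.3816]
tr(P') = 52.7829


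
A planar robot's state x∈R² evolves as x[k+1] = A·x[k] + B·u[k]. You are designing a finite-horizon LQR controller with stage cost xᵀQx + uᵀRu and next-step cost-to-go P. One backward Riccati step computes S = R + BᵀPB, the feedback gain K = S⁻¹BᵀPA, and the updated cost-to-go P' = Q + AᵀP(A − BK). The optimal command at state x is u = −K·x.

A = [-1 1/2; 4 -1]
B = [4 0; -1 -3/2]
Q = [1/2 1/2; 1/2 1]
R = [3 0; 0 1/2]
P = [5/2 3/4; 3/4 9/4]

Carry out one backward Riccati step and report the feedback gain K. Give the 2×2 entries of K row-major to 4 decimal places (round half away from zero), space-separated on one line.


-0.2243 0.1139 -2.2701 0.5286

BᵀP = [9.2500 0.7500; -1.1250 -3.3750]
S = R + BᵀPB = [3 0; 0 1/2] + [36.2500 -1.1250; -1.1250 5.0625] = [39.2500 -1.1250; -1.1250 5.5625]
BᵀPA = [-6.2500 3.8750; -12.3750 2.8125]
K = S⁻¹·BᵀPA = [-0.2243 0.1139; -2.2701 0.5286]
A−BK = [-0.1028 0.0445; 0.3706 -0.0931]
AᵀP(A−BK) = [3.0058 -0.7462; -0.7462 0.1969]
P' = Q + AᵀP(A−BK) = [3.5058 -0.2462; -0.2462 1.1969]
tr(P') = 4.7027
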